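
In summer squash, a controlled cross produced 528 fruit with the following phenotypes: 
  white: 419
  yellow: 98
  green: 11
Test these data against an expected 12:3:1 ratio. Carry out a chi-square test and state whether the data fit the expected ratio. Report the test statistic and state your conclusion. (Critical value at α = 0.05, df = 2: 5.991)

16.013; not consistent

The 12:3:1 ratio has 16 parts, so with N = 528 the expected counts are:
  white: 528 × 12/16 = 396
  yellow: 528 × 3/16 = 99
  green: 528 × 1/16 = 33
χ² = Σ (O − E)² / E
  white: (419 − 396)² / 396 = 1.3359
  yellow: (98 − 99)² / 99 = 0.0101
  green: (11 − 33)² / 33 = 14.6667
χ² = 1.3359 + 0.0101 + 14.6667 = 16.0127 ≈ 16.013
Degrees of freedom = 3 − 1 = 2; critical value at α = 0.05 is 5.991.
Since 16.013 > 5.991, we reject the null hypothesis — the data do not fit the 12:3:1 ratio.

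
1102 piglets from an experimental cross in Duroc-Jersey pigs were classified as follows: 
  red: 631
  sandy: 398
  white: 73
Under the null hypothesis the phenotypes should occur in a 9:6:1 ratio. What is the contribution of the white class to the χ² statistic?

Total ratio parts = 16. Expected numbers out of 1102:
  red: 1102 × 9/16 = 619.875
  sandy: 1102 × 6/16 = 413.25
  white: 1102 × 1/16 = 68.875
Contribution of white: (73 − 68.875)² / 68.875 = 0.2471

0.247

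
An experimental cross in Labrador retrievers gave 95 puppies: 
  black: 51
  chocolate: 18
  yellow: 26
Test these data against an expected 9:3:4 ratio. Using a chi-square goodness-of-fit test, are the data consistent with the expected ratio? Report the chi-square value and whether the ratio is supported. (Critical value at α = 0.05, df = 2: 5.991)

Expected counts for N = 95 under a 9:3:4 ratio (total parts = 16):
  black: 95 × 9/16 = 53.4375
  chocolate: 95 × 3/16 = 17.8125
  yellow: 95 × 4/16 = 23.75
χ² = Σ (O − E)² / E
  black: (51 − 53.4375)² / 53.4375 = 0.1112
  chocolate: (18 − 17.8125)² / 17.8125 = 0.0020
  yellow: (26 − 23.75)² / 23.75 = 0.2132
χ² = 0.1112 + 0.0020 + 0.2132 = 0.3264 ≈ 0.326
Degrees of freedom = 3 − 1 = 2; critical value at α = 0.05 is 5.991.
Since 0.326 < 5.991, we fail to reject the null hypothesis — the data are consistent with the 9:3:4 ratio.

0.326; consistent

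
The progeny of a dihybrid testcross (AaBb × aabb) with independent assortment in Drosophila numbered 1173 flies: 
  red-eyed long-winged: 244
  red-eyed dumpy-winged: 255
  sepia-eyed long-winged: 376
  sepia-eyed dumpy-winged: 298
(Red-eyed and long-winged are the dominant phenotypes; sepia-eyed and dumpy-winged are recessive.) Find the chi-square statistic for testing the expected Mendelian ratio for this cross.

36.688

A dihybrid testcross with independent assortment gives a 1:1:1:1 ratio.
Under the 1:1:1:1 hypothesis (Σ ratio = 4, N = 1173):
  red-eyed long-winged: 1173 × 1/4 = 293.25
  red-eyed dumpy-winged: 1173 × 1/4 = 293.25
  sepia-eyed long-winged: 1173 × 1/4 = 293.25
  sepia-eyed dumpy-winged: 1173 × 1/4 = 293.25
χ² = Σ (O − E)² / E
  red-eyed long-winged: (244 − 293.25)² / 293.25 = 8.2713
  red-eyed dumpy-winged: (255 − 293.25)² / 293.25 = 4.9891
  sepia-eyed long-winged: (376 − 293.25)² / 293.25 = 23.3506
  sepia-eyed dumpy-winged: (298 − 293.25)² / 293.25 = 0.0769
χ² = 8.2713 + 4.9891 + 23.3506 + 0.0769 = 36.6879 ≈ 36.688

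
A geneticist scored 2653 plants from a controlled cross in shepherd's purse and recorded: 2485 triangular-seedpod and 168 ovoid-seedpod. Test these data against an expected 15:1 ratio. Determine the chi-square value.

Expected counts for N = 2653 under a 15:1 ratio (total parts = 16):
  triangular-seedpod: 2653 × 15/16 = 2487.1875
  ovoid-seedpod: 2653 × 1/16 = 165.8125
χ² = Σ (O − E)² / E
  triangular-seedpod: (2485 − 2487.1875)² / 2487.1875 = 0.0019
  ovoid-seedpod: (168 − 165.8125)² / 165.8125 = 0.0289
χ² = 0.0019 + 0.0289 = 0.0308 ≈ 0.031

0.031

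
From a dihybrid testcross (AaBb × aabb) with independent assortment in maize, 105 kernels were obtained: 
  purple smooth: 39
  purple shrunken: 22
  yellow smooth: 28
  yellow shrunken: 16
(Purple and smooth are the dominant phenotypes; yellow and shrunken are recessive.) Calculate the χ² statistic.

A dihybrid testcross with independent assortment gives a 1:1:1:1 ratio.
Under the 1:1:1:1 hypothesis (Σ ratio = 4, N = 105):
  purple smooth: 105 × 1/4 = 26.25
  purple shrunken: 105 × 1/4 = 26.25
  yellow smooth: 105 × 1/4 = 26.25
  yellow shrunken: 105 × 1/4 = 26.25
χ² = Σ (O − E)² / E
  purple smooth: (39 − 26.25)² / 26.25 = 6.1929
  purple shrunken: (22 − 26.25)² / 26.25 = 0.6881
  yellow smooth: (28 − 26.25)² / 26.25 = 0.1167
  yellow shrunken: (16 − 26.25)² / 26.25 = 4.0024
χ² = 6.1929 + 0.6881 + 0.1167 + 4.0024 = 11.0001 ≈ 11.000

11.000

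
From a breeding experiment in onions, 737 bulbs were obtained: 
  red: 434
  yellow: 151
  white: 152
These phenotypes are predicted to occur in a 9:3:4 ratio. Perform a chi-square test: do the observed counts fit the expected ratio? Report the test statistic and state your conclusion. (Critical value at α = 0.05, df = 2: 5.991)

Total ratio parts = 16. Expected numbers out of 737:
  red: 737 × 9/16 = 414.5625
  yellow: 737 × 3/16 = 138.1875
  white: 737 × 4/16 = 184.25
χ² = Σ (O − E)² / E
  red: (434 − 414.5625)² / 414.5625 = 0.9114
  yellow: (151 − 138.1875)² / 138.1875 = 1.1880
  white: (152 − 184.25)² / 184.25 = 5.6448
χ² = 0.9114 + 1.1880 + 5.6448 = 7.7442 ≈ 7.744
Degrees of freedom = 3 − 1 = 2; critical value at α = 0.05 is 5.991.
Since 7.744 > 5.991, we reject the null hypothesis — the data do not fit the 9:3:4 ratio.

7.744; not consistent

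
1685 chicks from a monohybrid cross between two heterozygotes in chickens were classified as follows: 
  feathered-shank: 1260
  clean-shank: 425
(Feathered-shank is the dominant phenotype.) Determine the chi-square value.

0.045

For a monohybrid cross between heterozygotes with complete dominance, the expected phenotypic ratio is 3:1.
Total ratio parts = 4. Expected numbers out of 1685:
  feathered-shank: 1685 × 3/4 = 1263.75
  clean-shank: 1685 × 1/4 = 421.25
χ² = Σ (O − E)² / E
  feathered-shank: (1260 − 1263.75)² / 1263.75 = 0.0111
  clean-shank: (425 − 421.25)² / 421.25 = 0.0334
χ² = 0.0111 + 0.0334 = 0.0445 ≈ 0.045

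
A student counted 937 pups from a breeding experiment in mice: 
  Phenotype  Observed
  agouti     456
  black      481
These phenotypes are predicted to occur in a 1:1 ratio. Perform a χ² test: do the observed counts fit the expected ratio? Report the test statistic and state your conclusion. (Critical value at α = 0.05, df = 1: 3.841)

The 1:1 ratio has 2 parts, so with N = 937 the expected counts are:
  agouti: 937 × 1/2 = 468.5
  black: 937 × 1/2 = 468.5
χ² = Σ (O − E)² / E
  agouti: (456 − 468.5)² / 468.5 = 0.3335
  black: (481 − 468.5)² / 468.5 = 0.3335
χ² = 0.3335 + 0.3335 = 0.667
Degrees of freedom = 2 − 1 = 1; critical value at α = 0.05 is 3.841.
Since 0.667 < 3.841, we fail to reject the null hypothesis — the data are consistent with the 1:1 ratio.

0.667; consistent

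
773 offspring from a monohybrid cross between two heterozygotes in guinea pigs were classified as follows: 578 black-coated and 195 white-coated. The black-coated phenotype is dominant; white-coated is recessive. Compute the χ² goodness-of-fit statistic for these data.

For a monohybrid cross between heterozygotes with complete dominance, the expected phenotypic ratio is 3:1.
Under the 3:1 hypothesis (Σ ratio = 4, N = 773):
  black-coated: 773 × 3/4 = 579.75
  white-coated: 773 × 1/4 = 193.25
χ² = Σ (O − E)² / E
  black-coated: (578 − 579.75)² / 579.75 = 0.0053
  white-coated: (195 − 193.25)² / 193.25 = 0.0158
χ² = 0.0053 + 0.0158 = 0.0211 ≈ 0.021

0.021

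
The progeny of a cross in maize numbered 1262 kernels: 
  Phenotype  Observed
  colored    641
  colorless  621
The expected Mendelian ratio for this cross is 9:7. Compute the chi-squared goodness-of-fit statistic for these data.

The 9:7 ratio has 16 parts, so with N = 1262 the expected counts are:
  colored: 1262 × 9/16 = 709.875
  colorless: 1262 × 7/16 = 552.125
χ² = Σ (O − E)² / E
  colored: (641 − 709.875)² / 709.875 = 6.6825
  colorless: (621 − 552.125)² / 552.125 = 8.5918
χ² = 6.6825 + 8.5918 = 15.2743 ≈ 15.274

15.274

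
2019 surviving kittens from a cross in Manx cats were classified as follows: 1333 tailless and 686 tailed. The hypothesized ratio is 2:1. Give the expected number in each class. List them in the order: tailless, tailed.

1346, 673

Under the 2:1 hypothesis (Σ ratio = 3, N = 2019):
  tailless: 2019 × 2/3 = 1346
  tailed: 2019 × 1/3 = 673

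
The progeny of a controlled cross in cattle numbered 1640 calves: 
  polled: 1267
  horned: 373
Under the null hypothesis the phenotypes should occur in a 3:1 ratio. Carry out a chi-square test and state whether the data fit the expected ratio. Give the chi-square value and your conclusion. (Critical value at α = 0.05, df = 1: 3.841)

Total ratio parts = 4. Expected numbers out of 1640:
  polled: 1640 × 3/4 = 1230
  horned: 1640 × 1/4 = 410
χ² = Σ (O − E)² / E
  polled: (1267 − 1230)² / 1230 = 1.1130
  horned: (373 − 410)² / 410 = 3.3390
χ² = 1.1130 + 3.3390 = 4.452
Degrees of freedom = 2 − 1 = 1; critical value at α = 0.05 is 3.841.
Since 4.452 > 3.841, we reject the null hypothesis — the data do not fit the 3:1 ratio.

4.452; not consistent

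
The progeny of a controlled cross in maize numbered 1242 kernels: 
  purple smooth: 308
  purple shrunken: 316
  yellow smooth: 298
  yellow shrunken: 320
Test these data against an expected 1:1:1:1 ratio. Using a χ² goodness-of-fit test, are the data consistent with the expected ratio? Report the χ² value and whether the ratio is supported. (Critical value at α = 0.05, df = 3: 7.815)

Under the 1:1:1:1 hypothesis (Σ ratio = 4, N = 1242):
  purple smooth: 1242 × 1/4 = 310.5
  purple shrunken: 1242 × 1/4 = 310.5
  yellow smooth: 1242 × 1/4 = 310.5
  yellow shrunken: 1242 × 1/4 = 310.5
χ² = Σ (O − E)² / E
  purple smooth: (308 − 310.5)² / 310.5 = 0.0201
  purple shrunken: (316 − 310.5)² / 310.5 = 0.0974
  yellow smooth: (298 − 310.5)² / 310.5 = 0.5032
  yellow shrunken: (320 − 310.5)² / 310.5 = 0.2907
χ² = 0.0201 + 0.0974 + 0.5032 + 0.2907 = 0.9114 ≈ 0.911
Degrees of freedom = 4 − 1 = 3; critical value at α = 0.05 is 7.815.
Since 0.911 < 7.815, we fail to reject the null hypothesis — the data are consistent with the 1:1:1:1 ratio.

0.911; consistent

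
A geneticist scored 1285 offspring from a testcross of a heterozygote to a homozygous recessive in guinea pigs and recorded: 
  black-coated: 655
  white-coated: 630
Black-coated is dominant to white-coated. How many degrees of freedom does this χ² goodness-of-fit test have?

A testcross of a heterozygote (Aa × aa) gives a 1:1 phenotypic ratio.
A goodness-of-fit test with 2 phenotype classes has df = 2 − 1 = 1.

1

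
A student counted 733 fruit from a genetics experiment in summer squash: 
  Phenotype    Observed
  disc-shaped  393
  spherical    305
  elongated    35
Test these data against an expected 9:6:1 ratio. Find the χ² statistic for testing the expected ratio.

The 9:6:1 ratio has 16 parts, so with N = 733 the expected counts are:
  disc-shaped: 733 × 9/16 = 412.3125
  spherical: 733 × 6/16 = 274.875
  elongated: 733 × 1/16 = 45.8125
χ² = Σ (O − E)² / E
  disc-shaped: (393 − 412.3125)² / 412.3125 = 0.9046
  spherical: (305 − 274.875)² / 274.875 = 3.3016
  elongated: (35 − 45.8125)² / 45.8125 = 2.5519
χ² = 0.9046 + 3.3016 + 2.5519 = 6.7581 ≈ 6.758

6.758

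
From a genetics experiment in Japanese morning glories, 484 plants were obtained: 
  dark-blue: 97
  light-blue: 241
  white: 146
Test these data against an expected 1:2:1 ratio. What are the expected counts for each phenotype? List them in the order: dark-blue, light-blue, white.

121, 242, 121

Expected counts for N = 484 under a 1:2:1 ratio (total parts = 4):
  dark-blue: 484 × 1/4 = 121
  light-blue: 484 × 2/4 = 242
  white: 484 × 1/4 = 121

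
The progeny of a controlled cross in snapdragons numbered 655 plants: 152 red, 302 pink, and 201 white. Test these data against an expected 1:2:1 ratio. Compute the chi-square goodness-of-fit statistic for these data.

Total ratio parts = 4. Expected numbers out of 655:
  red: 655 × 1/4 = 163.75
  pink: 655 × 2/4 = 327.5
  white: 655 × 1/4 = 163.75
χ² = Σ (O − E)² / E
  red: (152 − 163.75)² / 163.75 = 0.8431
  pink: (302 − 327.5)² / 327.5 = 1.9855
  white: (201 − 163.75)² / 163.75 = 8.4737
χ² = 0.8431 + 1.9855 + 8.4737 = 11.3023 ≈ 11.302

11.302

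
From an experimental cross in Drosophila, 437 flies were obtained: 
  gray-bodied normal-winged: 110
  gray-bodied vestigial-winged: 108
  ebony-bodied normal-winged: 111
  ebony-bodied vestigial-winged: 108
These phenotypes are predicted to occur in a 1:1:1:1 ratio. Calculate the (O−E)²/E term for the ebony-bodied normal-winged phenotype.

Expected counts for N = 437 under a 1:1:1:1 ratio (total parts = 4):
  gray-bodied normal-winged: 437 × 1/4 = 109.25
  gray-bodied vestigial-winged: 437 × 1/4 = 109.25
  ebony-bodied normal-winged: 437 × 1/4 = 109.25
  ebony-bodied vestigial-winged: 437 × 1/4 = 109.25
Contribution of ebony-bodied normal-winged: (111 − 109.25)² / 109.25 = 0.0280

0.028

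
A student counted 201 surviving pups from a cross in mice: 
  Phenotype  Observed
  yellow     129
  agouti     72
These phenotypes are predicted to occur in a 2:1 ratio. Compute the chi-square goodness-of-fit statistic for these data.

The 2:1 ratio has 3 parts, so with N = 201 the expected counts are:
  yellow: 201 × 2/3 = 134
  agouti: 201 × 1/3 = 67
χ² = Σ (O − E)² / E
  yellow: (129 − 134)² / 134 = 0.1866
  agouti: (72 − 67)² / 67 = 0.3731
χ² = 0.1866 + 0.3731 = 0.5597 ≈ 0.560

0.560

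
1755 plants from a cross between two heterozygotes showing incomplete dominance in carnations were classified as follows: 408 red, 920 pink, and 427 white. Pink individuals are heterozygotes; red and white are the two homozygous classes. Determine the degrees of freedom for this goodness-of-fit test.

2

With incomplete dominance, a heterozygote × heterozygote cross gives a 1:2:1 phenotypic ratio.
A goodness-of-fit test with 3 phenotype classes has df = 3 − 1 = 2.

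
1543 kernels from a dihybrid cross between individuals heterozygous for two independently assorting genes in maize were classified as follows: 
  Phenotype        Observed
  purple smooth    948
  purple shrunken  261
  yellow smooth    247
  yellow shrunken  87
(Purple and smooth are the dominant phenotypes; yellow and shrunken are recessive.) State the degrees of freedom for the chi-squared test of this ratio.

A dihybrid F₂ with independent assortment and complete dominance at both loci gives a 9:3:3:1 phenotypic ratio.
A goodness-of-fit test with 4 phenotype classes has df = 4 − 1 = 3.

3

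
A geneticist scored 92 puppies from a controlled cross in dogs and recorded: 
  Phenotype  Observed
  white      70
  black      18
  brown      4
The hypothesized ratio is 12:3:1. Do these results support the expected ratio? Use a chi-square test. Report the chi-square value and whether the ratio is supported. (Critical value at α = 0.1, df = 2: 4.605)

0.580; consistent

The 12:3:1 ratio has 16 parts, so with N = 92 the expected counts are:
  white: 92 × 12/16 = 69
  black: 92 × 3/16 = 17.25
  brown: 92 × 1/16 = 5.75
χ² = Σ (O − E)² / E
  white: (70 − 69)² / 69 = 0.0145
  black: (18 − 17.25)² / 17.25 = 0.0326
  brown: (4 − 5.75)² / 5.75 = 0.5326
χ² = 0.0145 + 0.0326 + 0.5326 = 0.5797 ≈ 0.580
Degrees of freedom = 3 − 1 = 2; critical value at α = 0.1 is 4.605.
Since 0.580 < 4.605, we fail to reject the null hypothesis — the data are consistent with the 12:3:1 ratio.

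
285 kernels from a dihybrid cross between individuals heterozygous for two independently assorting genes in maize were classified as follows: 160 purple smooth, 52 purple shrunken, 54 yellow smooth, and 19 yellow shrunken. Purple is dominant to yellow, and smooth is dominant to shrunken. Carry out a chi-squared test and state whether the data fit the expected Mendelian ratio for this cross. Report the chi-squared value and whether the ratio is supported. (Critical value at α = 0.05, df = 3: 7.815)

A dihybrid F₂ with independent assortment and complete dominance at both loci gives a 9:3:3:1 phenotypic ratio.
Expected counts for N = 285 under a 9:3:3:1 ratio (total parts = 16):
  purple smooth: 285 × 9/16 = 160.3125
  purple shrunken: 285 × 3/16 = 53.4375
  yellow smooth: 285 × 3/16 = 53.4375
  yellow shrunken: 285 × 1/16 = 17.8125
χ² = Σ (O − E)² / E
  purple smooth: (160 − 160.3125)² / 160.3125 = 0.0006
  purple shrunken: (52 − 53.4375)² / 53.4375 = 0.0387
  yellow smooth: (54 − 53.4375)² / 53.4375 = 0.0059
  yellow shrunken: (19 − 17.8125)² / 17.8125 = 0.0792
χ² = 0.0006 + 0.0387 + 0.0059 + 0.0792 = 0.1244 ≈ 0.124
Degrees of freedom = 4 − 1 = 3; critical value at α = 0.05 is 7.815.
Since 0.124 < 7.815, we fail to reject the null hypothesis — the data are consistent with the 9:3:3:1 ratio.

0.124; consistent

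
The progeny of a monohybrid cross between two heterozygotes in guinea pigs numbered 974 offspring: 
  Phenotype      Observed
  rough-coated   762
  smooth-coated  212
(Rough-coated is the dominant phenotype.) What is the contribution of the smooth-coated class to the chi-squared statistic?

For a monohybrid cross between heterozygotes with complete dominance, the expected phenotypic ratio is 3:1.
Total ratio parts = 4. Expected numbers out of 974:
  rough-coated: 974 × 3/4 = 730.5
  smooth-coated: 974 × 1/4 = 243.5
Contribution of smooth-coated: (212 − 243.5)² / 243.5 = 4.0749

4.075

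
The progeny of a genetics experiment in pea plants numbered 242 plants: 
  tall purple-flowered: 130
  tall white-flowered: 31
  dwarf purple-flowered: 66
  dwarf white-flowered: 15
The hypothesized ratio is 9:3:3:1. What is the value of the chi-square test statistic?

Expected counts for N = 242 under a 9:3:3:1 ratio (total parts = 16):
  tall purple-flowered: 242 × 9/16 = 136.125
  tall white-flowered: 242 × 3/16 = 45.375
  dwarf purple-flowered: 242 × 3/16 = 45.375
  dwarf white-flowered: 242 × 1/16 = 15.125
χ² = Σ (O − E)² / E
  tall purple-flowered: (130 − 136.125)² / 136.125 = 0.2756
  tall white-flowered: (31 − 45.375)² / 45.375 = 4.5541
  dwarf purple-flowered: (66 − 45.375)² / 45.375 = 9.3750
  dwarf white-flowered: (15 − 15.125)² / 15.125 = 0.0010
χ² = 0.2756 + 4.5541 + 9.3750 + 0.0010 = 14.2057 ≈ 14.206

14.206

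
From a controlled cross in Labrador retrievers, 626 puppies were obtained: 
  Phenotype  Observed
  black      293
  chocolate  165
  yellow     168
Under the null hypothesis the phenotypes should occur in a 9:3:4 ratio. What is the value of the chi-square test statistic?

30.097

Expected counts for N = 626 under a 9:3:4 ratio (total parts = 16):
  black: 626 × 9/16 = 352.125
  chocolate: 626 × 3/16 = 117.375
  yellow: 626 × 4/16 = 156.5
χ² = Σ (O − E)² / E
  black: (293 − 352.125)² / 352.125 = 9.9276
  chocolate: (165 − 117.375)² / 117.375 = 19.3239
  yellow: (168 − 156.5)² / 156.5 = 0.8450
χ² = 9.9276 + 19.3239 + 0.8450 = 30.0965 ≈ 30.097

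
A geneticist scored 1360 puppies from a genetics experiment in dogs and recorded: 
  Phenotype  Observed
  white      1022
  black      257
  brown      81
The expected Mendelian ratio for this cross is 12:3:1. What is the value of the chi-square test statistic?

0.208

Total ratio parts = 16. Expected numbers out of 1360:
  white: 1360 × 12/16 = 1020
  black: 1360 × 3/16 = 255
  brown: 1360 × 1/16 = 85
χ² = Σ (O − E)² / E
  white: (1022 − 1020)² / 1020 = 0.0039
  black: (257 − 255)² / 255 = 0.0157
  brown: (81 − 85)² / 85 = 0.1882
χ² = 0.0039 + 0.0157 + 0.1882 = 0.2078 ≈ 0.208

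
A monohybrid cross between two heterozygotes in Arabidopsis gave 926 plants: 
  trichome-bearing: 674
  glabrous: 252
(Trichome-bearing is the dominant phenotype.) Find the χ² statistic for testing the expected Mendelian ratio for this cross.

2.420

For a monohybrid cross between heterozygotes with complete dominance, the expected phenotypic ratio is 3:1.
Total ratio parts = 4. Expected numbers out of 926:
  trichome-bearing: 926 × 3/4 = 694.5
  glabrous: 926 × 1/4 = 231.5
χ² = Σ (O − E)² / E
  trichome-bearing: (674 − 694.5)² / 694.5 = 0.6051
  glabrous: (252 − 231.5)² / 231.5 = 1.8153
χ² = 0.6051 + 1.8153 = 2.4204 ≈ 2.420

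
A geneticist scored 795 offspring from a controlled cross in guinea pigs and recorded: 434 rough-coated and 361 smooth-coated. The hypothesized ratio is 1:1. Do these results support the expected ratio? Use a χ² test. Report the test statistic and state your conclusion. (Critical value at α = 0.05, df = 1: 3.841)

6.703; not consistent

Expected counts for N = 795 under a 1:1 ratio (total parts = 2):
  rough-coated: 795 × 1/2 = 397.5
  smooth-coated: 795 × 1/2 = 397.5
χ² = Σ (O − E)² / E
  rough-coated: (434 − 397.5)² / 397.5 = 3.3516
  smooth-coated: (361 − 397.5)² / 397.5 = 3.3516
χ² = 3.3516 + 3.3516 = 6.7032 ≈ 6.703
Degrees of freedom = 2 − 1 = 1; critical value at α = 0.05 is 3.841.
Since 6.703 > 3.841, we reject the null hypothesis — the data do not fit the 1:1 ratio.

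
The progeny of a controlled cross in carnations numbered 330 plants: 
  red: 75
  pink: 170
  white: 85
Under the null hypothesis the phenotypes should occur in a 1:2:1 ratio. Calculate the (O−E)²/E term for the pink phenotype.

0.152

Under the 1:2:1 hypothesis (Σ ratio = 4, N = 330):
  red: 330 × 1/4 = 82.5
  pink: 330 × 2/4 = 165
  white: 330 × 1/4 = 82.5
Contribution of pink: (170 − 165)² / 165 = 0.1515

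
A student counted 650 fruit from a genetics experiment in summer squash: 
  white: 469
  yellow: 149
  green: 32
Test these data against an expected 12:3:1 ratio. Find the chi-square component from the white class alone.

0.702

Expected counts for N = 650 under a 12:3:1 ratio (total parts = 16):
  white: 650 × 12/16 = 487.5
  yellow: 650 × 3/16 = 121.875
  green: 650 × 1/16 = 40.625
Contribution of white: (469 − 487.5)² / 487.5 = 0.7021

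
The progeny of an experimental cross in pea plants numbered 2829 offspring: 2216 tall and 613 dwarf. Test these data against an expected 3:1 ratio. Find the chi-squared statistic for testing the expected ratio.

Expected counts for N = 2829 under a 3:1 ratio (total parts = 4):
  tall: 2829 × 3/4 = 2121.75
  dwarf: 2829 × 1/4 = 707.25
χ² = Σ (O − E)² / E
  tall: (2216 − 2121.75)² / 2121.75 = 4.1867
  dwarf: (613 − 707.25)² / 707.25 = 12.5600
χ² = 4.1867 + 12.5600 = 16.7467 ≈ 16.747

16.747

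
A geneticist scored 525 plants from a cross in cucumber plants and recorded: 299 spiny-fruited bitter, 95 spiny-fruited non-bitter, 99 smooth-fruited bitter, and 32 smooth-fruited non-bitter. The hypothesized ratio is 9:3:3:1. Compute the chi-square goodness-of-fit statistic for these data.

0.189

Expected counts for N = 525 under a 9:3:3:1 ratio (total parts = 16):
  spiny-fruited bitter: 525 × 9/16 = 295.3125
  spiny-fruited non-bitter: 525 × 3/16 = 98.4375
  smooth-fruited bitter: 525 × 3/16 = 98.4375
  smooth-fruited non-bitter: 525 × 1/16 = 32.8125
χ² = Σ (O − E)² / E
  spiny-fruited bitter: (299 − 295.3125)² / 295.3125 = 0.0460
  spiny-fruited non-bitter: (95 − 98.4375)² / 98.4375 = 0.1200
  smooth-fruited bitter: (99 − 98.4375)² / 98.4375 = 0.0032
  smooth-fruited non-bitter: (32 − 32.8125)² / 32.8125 = 0.0201
χ² = 0.0460 + 0.1200 + 0.0032 + 0.0201 = 0.1893 ≈ 0.189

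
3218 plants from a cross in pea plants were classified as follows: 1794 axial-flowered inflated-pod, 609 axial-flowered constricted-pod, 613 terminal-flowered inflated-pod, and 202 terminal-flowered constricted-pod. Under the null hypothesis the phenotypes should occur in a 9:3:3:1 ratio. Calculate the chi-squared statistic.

0.353

Under the 9:3:3:1 hypothesis (Σ ratio = 16, N = 3218):
  axial-flowered inflated-pod: 3218 × 9/16 = 1810.125
  axial-flowered constricted-pod: 3218 × 3/16 = 603.375
  terminal-flowered inflated-pod: 3218 × 3/16 = 603.375
  terminal-flowered constricted-pod: 3218 × 1/16 = 201.125
χ² = Σ (O − E)² / E
  axial-flowered inflated-pod: (1794 − 1810.125)² / 1810.125 = 0.1436
  axial-flowered constricted-pod: (609 − 603.375)² / 603.375 = 0.0524
  terminal-flowered inflated-pod: (613 − 603.375)² / 603.375 = 0.1535
  terminal-flowered constricted-pod: (202 − 201.125)² / 201.125 = 0.0038
χ² = 0.1436 + 0.0524 + 0.1535 + 0.0038 = 0.3533 ≈ 0.353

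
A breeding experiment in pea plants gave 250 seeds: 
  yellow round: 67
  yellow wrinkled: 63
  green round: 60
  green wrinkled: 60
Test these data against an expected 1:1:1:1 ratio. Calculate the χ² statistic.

Under the 1:1:1:1 hypothesis (Σ ratio = 4, N = 250):
  yellow round: 250 × 1/4 = 62.5
  yellow wrinkled: 250 × 1/4 = 62.5
  green round: 250 × 1/4 = 62.5
  green wrinkled: 250 × 1/4 = 62.5
χ² = Σ (O − E)² / E
  yellow round: (67 − 62.5)² / 62.5 = 0.3240
  yellow wrinkled: (63 − 62.5)² / 62.5 = 0.0040
  green round: (60 − 62.5)² / 62.5 = 0.1000
  green wrinkled: (60 − 62.5)² / 62.5 = 0.1000
χ² = 0.3240 + 0.0040 + 0.1000 + 0.1000 = 0.528

0.528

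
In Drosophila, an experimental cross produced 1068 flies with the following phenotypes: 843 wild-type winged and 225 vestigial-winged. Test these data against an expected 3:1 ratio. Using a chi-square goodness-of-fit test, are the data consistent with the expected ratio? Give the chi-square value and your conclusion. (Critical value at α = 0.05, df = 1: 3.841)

8.809; not consistent

Expected counts for N = 1068 under a 3:1 ratio (total parts = 4):
  wild-type winged: 1068 × 3/4 = 801
  vestigial-winged: 1068 × 1/4 = 267
χ² = Σ (O − E)² / E
  wild-type winged: (843 − 801)² / 801 = 2.2022
  vestigial-winged: (225 − 267)² / 267 = 6.6067
χ² = 2.2022 + 6.6067 = 8.8089 ≈ 8.809
Degrees of freedom = 2 − 1 = 1; critical value at α = 0.05 is 3.841.
Since 8.809 > 3.841, we reject the null hypothesis — the data do not fit the 3:1 ratio.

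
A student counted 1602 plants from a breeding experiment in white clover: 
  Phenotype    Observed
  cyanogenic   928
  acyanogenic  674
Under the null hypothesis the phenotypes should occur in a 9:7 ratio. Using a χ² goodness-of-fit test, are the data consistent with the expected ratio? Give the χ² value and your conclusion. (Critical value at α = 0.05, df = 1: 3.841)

Total ratio parts = 16. Expected numbers out of 1602:
  cyanogenic: 1602 × 9/16 = 901.125
  acyanogenic: 1602 × 7/16 = 700.875
χ² = Σ (O − E)² / E
  cyanogenic: (928 − 901.125)² / 901.125 = 0.8015
  acyanogenic: (674 − 700.875)² / 700.875 = 1.0305
χ² = 0.8015 + 1.0305 = 1.832
Degrees of freedom = 2 − 1 = 1; critical value at α = 0.05 is 3.841.
Since 1.832 < 3.841, we fail to reject the null hypothesis — the data are consistent with the 9:7 ratio.

1.832; consistent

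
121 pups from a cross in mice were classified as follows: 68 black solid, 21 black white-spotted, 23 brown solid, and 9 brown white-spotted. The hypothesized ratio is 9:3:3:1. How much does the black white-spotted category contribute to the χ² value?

0.126

The 9:3:3:1 ratio has 16 parts, so with N = 121 the expected counts are:
  black solid: 121 × 9/16 = 68.0625
  black white-spotted: 121 × 3/16 = 22.6875
  brown solid: 121 × 3/16 = 22.6875
  brown white-spotted: 121 × 1/16 = 7.5625
Contribution of black white-spotted: (21 − 22.6875)² / 22.6875 = 0.1255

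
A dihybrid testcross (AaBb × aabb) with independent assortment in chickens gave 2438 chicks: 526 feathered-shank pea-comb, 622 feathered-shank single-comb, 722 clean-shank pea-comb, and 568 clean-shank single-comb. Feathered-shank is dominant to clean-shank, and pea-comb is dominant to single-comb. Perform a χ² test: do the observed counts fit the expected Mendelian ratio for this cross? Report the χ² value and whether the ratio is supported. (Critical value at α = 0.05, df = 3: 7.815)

A dihybrid testcross with independent assortment gives a 1:1:1:1 ratio.
Total ratio parts = 4. Expected numbers out of 2438:
  feathered-shank pea-comb: 2438 × 1/4 = 609.5
  feathered-shank single-comb: 2438 × 1/4 = 609.5
  clean-shank pea-comb: 2438 × 1/4 = 609.5
  clean-shank single-comb: 2438 × 1/4 = 609.5
χ² = Σ (O − E)² / E
  feathered-shank pea-comb: (526 − 609.5)² / 609.5 = 11.4393
  feathered-shank single-comb: (622 − 609.5)² / 609.5 = 0.2564
  clean-shank pea-comb: (722 − 609.5)² / 609.5 = 20.7650
  clean-shank single-comb: (568 − 609.5)² / 609.5 = 2.8257
χ² = 11.4393 + 0.2564 + 20.7650 + 2.8257 = 35.2864 ≈ 35.286
Degrees of freedom = 4 − 1 = 3; critical value at α = 0.05 is 7.815.
Since 35.286 > 7.815, we reject the null hypothesis — the data do not fit the 1:1:1:1 ratio.

35.286; not consistent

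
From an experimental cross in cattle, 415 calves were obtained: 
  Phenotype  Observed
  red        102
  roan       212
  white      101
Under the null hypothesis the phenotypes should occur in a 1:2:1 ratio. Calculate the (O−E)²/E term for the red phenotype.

0.030

Under the 1:2:1 hypothesis (Σ ratio = 4, N = 415):
  red: 415 × 1/4 = 103.75
  roan: 415 × 2/4 = 207.5
  white: 415 × 1/4 = 103.75
Contribution of red: (102 − 103.75)² / 103.75 = 0.0295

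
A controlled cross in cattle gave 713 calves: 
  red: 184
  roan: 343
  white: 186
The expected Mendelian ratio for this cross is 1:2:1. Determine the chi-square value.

1.034

Total ratio parts = 4. Expected numbers out of 713:
  red: 713 × 1/4 = 178.25
  roan: 713 × 2/4 = 356.5
  white: 713 × 1/4 = 178.25
χ² = Σ (O − E)² / E
  red: (184 − 178.25)² / 178.25 = 0.1855
  roan: (343 − 356.5)² / 356.5 = 0.5112
  white: (186 − 178.25)² / 178.25 = 0.3370
χ² = 0.1855 + 0.5112 + 0.3370 = 1.0337 ≈ 1.034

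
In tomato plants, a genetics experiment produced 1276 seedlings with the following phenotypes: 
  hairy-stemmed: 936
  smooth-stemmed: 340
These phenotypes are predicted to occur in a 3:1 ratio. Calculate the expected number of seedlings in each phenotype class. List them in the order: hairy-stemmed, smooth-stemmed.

957, 319

Total ratio parts = 4. Expected numbers out of 1276:
  hairy-stemmed: 1276 × 3/4 = 957
  smooth-stemmed: 1276 × 1/4 = 319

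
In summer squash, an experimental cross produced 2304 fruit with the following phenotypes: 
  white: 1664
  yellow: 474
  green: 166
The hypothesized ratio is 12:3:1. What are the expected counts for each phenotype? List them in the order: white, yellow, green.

1728, 432, 144

Total ratio parts = 16. Expected numbers out of 2304:
  white: 2304 × 12/16 = 1728
  yellow: 2304 × 3/16 = 432
  green: 2304 × 1/16 = 144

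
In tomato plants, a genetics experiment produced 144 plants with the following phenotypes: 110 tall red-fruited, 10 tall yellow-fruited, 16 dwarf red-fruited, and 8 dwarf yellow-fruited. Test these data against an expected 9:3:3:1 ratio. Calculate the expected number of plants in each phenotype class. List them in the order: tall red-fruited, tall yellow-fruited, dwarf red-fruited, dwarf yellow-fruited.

Total ratio parts = 16. Expected numbers out of 144:
  tall red-fruited: 144 × 9/16 = 81
  tall yellow-fruited: 144 × 3/16 = 27
  dwarf red-fruited: 144 × 3/16 = 27
  dwarf yellow-fruited: 144 × 1/16 = 9

81, 27, 27, 9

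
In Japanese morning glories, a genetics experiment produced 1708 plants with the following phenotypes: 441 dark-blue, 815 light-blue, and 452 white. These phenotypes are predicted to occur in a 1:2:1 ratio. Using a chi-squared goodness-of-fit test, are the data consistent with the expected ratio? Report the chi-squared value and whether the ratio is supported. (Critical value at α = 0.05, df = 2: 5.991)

Expected counts for N = 1708 under a 1:2:1 ratio (total parts = 4):
  dark-blue: 1708 × 1/4 = 427
  light-blue: 1708 × 2/4 = 854
  white: 1708 × 1/4 = 427
χ² = Σ (O − E)² / E
  dark-blue: (441 − 427)² / 427 = 0.4590
  light-blue: (815 − 854)² / 854 = 1.7810
  white: (452 − 427)² / 427 = 1.4637
χ² = 0.4590 + 1.7810 + 1.4637 = 3.7037 ≈ 3.704
Degrees of freedom = 3 − 1 = 2; critical value at α = 0.05 is 5.991.
Since 3.704 < 5.991, we fail to reject the null hypothesis — the data are consistent with the 1:2:1 ratio.

3.704; consistent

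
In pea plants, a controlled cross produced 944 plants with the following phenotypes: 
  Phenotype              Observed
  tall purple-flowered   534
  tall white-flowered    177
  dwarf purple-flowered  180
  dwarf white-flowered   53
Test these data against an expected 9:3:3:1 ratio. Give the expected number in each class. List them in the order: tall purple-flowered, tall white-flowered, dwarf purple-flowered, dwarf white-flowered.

531, 177, 177, 59

Under the 9:3:3:1 hypothesis (Σ ratio = 16, N = 944):
  tall purple-flowered: 944 × 9/16 = 531
  tall white-flowered: 944 × 3/16 = 177
  dwarf purple-flowered: 944 × 3/16 = 177
  dwarf white-flowered: 944 × 1/16 = 59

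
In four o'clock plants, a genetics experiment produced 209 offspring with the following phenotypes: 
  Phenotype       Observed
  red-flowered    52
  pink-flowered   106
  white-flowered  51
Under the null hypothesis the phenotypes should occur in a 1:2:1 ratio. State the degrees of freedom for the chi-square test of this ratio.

2

A goodness-of-fit test with 3 phenotype classes has df = 3 − 1 = 2.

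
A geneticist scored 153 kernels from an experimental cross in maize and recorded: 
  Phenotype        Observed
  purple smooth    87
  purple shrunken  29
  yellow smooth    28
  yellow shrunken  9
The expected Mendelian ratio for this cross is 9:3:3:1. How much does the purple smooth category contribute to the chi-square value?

The 9:3:3:1 ratio has 16 parts, so with N = 153 the expected counts are:
  purple smooth: 153 × 9/16 = 86.0625
  purple shrunken: 153 × 3/16 = 28.6875
  yellow smooth: 153 × 3/16 = 28.6875
  yellow shrunken: 153 × 1/16 = 9.5625
Contribution of purple smooth: (87 − 86.0625)² / 86.0625 = 0.0102

0.010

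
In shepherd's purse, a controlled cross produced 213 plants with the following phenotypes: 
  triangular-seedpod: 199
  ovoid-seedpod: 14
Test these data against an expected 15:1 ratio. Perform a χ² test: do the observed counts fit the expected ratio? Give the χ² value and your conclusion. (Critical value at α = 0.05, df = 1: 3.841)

0.038; consistent

Total ratio parts = 16. Expected numbers out of 213:
  triangular-seedpod: 213 × 15/16 = 199.6875
  ovoid-seedpod: 213 × 1/16 = 13.3125
χ² = Σ (O − E)² / E
  triangular-seedpod: (199 − 199.6875)² / 199.6875 = 0.0024
  ovoid-seedpod: (14 − 13.3125)² / 13.3125 = 0.0355
χ² = 0.0024 + 0.0355 = 0.0379 ≈ 0.038
Degrees of freedom = 2 − 1 = 1; critical value at α = 0.05 is 3.841.
Since 0.038 < 3.841, we fail to reject the null hypothesis — the data are consistent with the 15:1 ratio.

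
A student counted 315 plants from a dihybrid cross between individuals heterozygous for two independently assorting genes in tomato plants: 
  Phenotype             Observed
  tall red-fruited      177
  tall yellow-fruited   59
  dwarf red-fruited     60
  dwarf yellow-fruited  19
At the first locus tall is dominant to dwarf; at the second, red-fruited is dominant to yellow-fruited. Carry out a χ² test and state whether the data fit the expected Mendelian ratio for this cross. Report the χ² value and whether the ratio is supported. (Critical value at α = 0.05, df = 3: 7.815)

0.039; consistent

A dihybrid F₂ with independent assortment and complete dominance at both loci gives a 9:3:3:1 phenotypic ratio.
Expected counts for N = 315 under a 9:3:3:1 ratio (total parts = 16):
  tall red-fruited: 315 × 9/16 = 177.1875
  tall yellow-fruited: 315 × 3/16 = 59.0625
  dwarf red-fruited: 315 × 3/16 = 59.0625
  dwarf yellow-fruited: 315 × 1/16 = 19.6875
χ² = Σ (O − E)² / E
  tall red-fruited: (177 − 177.1875)² / 177.1875 = 0.0002
  tall yellow-fruited: (59 − 59.0625)² / 59.0625 = 0.0001
  dwarf red-fruited: (60 − 59.0625)² / 59.0625 = 0.0149
  dwarf yellow-fruited: (19 − 19.6875)² / 19.6875 = 0.0240
χ² = 0.0002 + 0.0001 + 0.0149 + 0.0240 = 0.0392 ≈ 0.039
Degrees of freedom = 4 − 1 = 3; critical value at α = 0.05 is 7.815.
Since 0.039 < 7.815, we fail to reject the null hypothesis — the data are consistent with the 9:3:3:1 ratio.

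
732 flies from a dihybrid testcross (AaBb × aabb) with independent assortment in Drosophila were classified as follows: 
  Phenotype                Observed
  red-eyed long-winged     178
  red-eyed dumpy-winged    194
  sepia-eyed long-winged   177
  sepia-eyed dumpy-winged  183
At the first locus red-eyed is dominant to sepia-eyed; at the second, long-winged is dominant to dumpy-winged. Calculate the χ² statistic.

0.995

A dihybrid testcross with independent assortment gives a 1:1:1:1 ratio.
Expected counts for N = 732 under a 1:1:1:1 ratio (total parts = 4):
  red-eyed long-winged: 732 × 1/4 = 183
  red-eyed dumpy-winged: 732 × 1/4 = 183
  sepia-eyed long-winged: 732 × 1/4 = 183
  sepia-eyed dumpy-winged: 732 × 1/4 = 183
χ² = Σ (O − E)² / E
  red-eyed long-winged: (178 − 183)² / 183 = 0.1366
  red-eyed dumpy-winged: (194 − 183)² / 183 = 0.6612
  sepia-eyed long-winged: (177 − 183)² / 183 = 0.1967
  sepia-eyed dumpy-winged: (183 − 183)² / 183 = 0.0000
χ² = 0.1366 + 0.6612 + 0.1967 + 0.0000 = 0.9945 ≈ 0.995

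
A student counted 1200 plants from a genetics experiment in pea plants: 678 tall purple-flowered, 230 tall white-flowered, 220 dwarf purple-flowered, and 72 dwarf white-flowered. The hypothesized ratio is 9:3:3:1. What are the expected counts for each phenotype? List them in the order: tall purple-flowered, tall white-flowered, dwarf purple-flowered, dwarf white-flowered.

Expected counts for N = 1200 under a 9:3:3:1 ratio (total parts = 16):
  tall purple-flowered: 1200 × 9/16 = 675
  tall white-flowered: 1200 × 3/16 = 225
  dwarf purple-flowered: 1200 × 3/16 = 225
  dwarf white-flowered: 1200 × 1/16 = 75

675, 225, 225, 75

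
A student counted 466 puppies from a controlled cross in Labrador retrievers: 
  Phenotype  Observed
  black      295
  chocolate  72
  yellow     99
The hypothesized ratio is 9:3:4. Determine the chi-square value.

Under the 9:3:4 hypothesis (Σ ratio = 16, N = 466):
  black: 466 × 9/16 = 262.125
  chocolate: 466 × 3/16 = 87.375
  yellow: 466 × 4/16 = 116.5
χ² = Σ (O − E)² / E
  black: (295 − 262.125)² / 262.125 = 4.1231
  chocolate: (72 − 87.375)² / 87.375 = 2.7055
  yellow: (99 − 116.5)² / 116.5 = 2.6288
χ² = 4.1231 + 2.7055 + 2.6288 = 9.4574 ≈ 9.457

9.457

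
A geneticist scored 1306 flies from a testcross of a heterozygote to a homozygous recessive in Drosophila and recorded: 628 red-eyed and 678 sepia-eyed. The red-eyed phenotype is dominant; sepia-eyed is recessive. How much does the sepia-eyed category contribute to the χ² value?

A testcross of a heterozygote (Aa × aa) gives a 1:1 phenotypic ratio.
Total ratio parts = 2. Expected numbers out of 1306:
  red-eyed: 1306 × 1/2 = 653
  sepia-eyed: 1306 × 1/2 = 653
Contribution of sepia-eyed: (678 − 653)² / 653 = 0.9571

0.957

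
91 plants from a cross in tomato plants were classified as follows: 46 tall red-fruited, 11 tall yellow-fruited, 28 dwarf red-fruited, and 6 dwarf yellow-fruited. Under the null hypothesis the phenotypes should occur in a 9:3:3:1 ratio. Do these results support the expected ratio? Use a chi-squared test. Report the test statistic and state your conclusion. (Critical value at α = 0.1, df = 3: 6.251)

Total ratio parts = 16. Expected numbers out of 91:
  tall red-fruited: 91 × 9/16 = 51.1875
  tall yellow-fruited: 91 × 3/16 = 17.0625
  dwarf red-fruited: 91 × 3/16 = 17.0625
  dwarf yellow-fruited: 91 × 1/16 = 5.6875
χ² = Σ (O − E)² / E
  tall red-fruited: (46 − 51.1875)² / 51.1875 = 0.5257
  tall yellow-fruited: (11 − 17.0625)² / 17.0625 = 2.1541
  dwarf red-fruited: (28 − 17.0625)² / 17.0625 = 7.0112
  dwarf yellow-fruited: (6 − 5.6875)² / 5.6875 = 0.0172
χ² = 0.5257 + 2.1541 + 7.0112 + 0.0172 = 9.7082 ≈ 9.708
Degrees of freedom = 4 − 1 = 3; critical value at α = 0.1 is 6.251.
Since 9.708 > 6.251, we reject the null hypothesis — the data do not fit the 9:3:3:1 ratio.

9.708; not consistent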